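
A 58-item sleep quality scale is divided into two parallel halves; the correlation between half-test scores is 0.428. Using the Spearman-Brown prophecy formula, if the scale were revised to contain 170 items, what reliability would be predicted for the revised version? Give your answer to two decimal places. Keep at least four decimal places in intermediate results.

0.81

Spearman-Brown correction (n = 2): r_full = 2·0.428/(1 + 0.428) = 0.5994
Then adjust to 170 items: n = 170/58 = 2.9310
r_new = n·r_full / (1 + (n − 1)·r_full) = 1.7568 / 2.1574 ≈ 0.8143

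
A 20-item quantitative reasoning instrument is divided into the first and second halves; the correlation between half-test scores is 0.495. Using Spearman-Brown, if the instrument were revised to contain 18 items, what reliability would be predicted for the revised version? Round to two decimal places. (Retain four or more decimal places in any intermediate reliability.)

First correct the split-half correlation to full-test reliability: r_full = 2 × 0.495 / (1 + 0.495) ≈ 0.6622
Length factor from 20 to 18 items: n = 18/20 = 0.9000
r_new = n·r_full / (1 + (n − 1)·r_full) = 0.5960 / 0.9338 ≈ 0.6383

0.64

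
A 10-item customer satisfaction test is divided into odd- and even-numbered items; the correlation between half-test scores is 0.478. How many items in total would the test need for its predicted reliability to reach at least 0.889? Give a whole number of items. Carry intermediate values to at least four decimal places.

r_full = 2(0.478)/(1 + 0.478) = 0.6468
Solve Spearman-Brown for n: n = 0.889(1 − 0.6468) / [0.6468(1 − 0.889)] = 4.3735
Required items = 4.3735 × 10 = 43.73, so 44 items.

44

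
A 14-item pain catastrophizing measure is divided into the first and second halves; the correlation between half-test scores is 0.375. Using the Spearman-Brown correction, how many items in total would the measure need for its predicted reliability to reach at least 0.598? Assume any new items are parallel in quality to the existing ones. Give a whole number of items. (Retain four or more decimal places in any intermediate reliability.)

18

Corrected full-test reliability: r_full = 2 × 0.375 / (1 + 0.375) ≈ 0.5455
Solve Spearman-Brown for n: n = 0.598(1 − 0.5455) / [0.5455(1 − 0.598)] = 1.2394
Required items = 1.2394 × 14 = 17.35, so 18 items.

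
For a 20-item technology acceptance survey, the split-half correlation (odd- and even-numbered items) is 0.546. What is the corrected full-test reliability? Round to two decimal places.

Apply the Spearman-Brown correction with n = 2:
r_full = 2r_hh / (1 + r_hh) = 2 × 0.546 / (1 + 0.546)
       = 1.0920 / 1.5460 = 0.7063

0.71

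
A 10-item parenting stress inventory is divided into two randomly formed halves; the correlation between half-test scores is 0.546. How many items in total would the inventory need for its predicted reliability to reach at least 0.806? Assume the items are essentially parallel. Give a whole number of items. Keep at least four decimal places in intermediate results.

18

r_full = 2(0.546)/(1 + 0.546) = 0.7063
n = r_tgt(1 − r_full) / [r_full(1 − r_tgt)] = 0.806 × 0.2937 / (0.7063 × 0.194) ≈ 1.7276
Required items = 1.7276 × 10 = 17.28, so 18 items.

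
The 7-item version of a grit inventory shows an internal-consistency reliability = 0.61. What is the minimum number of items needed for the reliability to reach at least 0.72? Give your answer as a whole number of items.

Spearman-Brown solved for the length factor n:
n = r_target (1 − r_old) / [ r_old (1 − r_target) ]
n = 0.72 × (1 − 0.61) / [ 0.61 × (1 − 0.72) ]
  = 0.2808 / 0.1708 = 1.6440
So the test needs 1.6440 × 7 ≈ 11.51 items; rounding up, 12.

12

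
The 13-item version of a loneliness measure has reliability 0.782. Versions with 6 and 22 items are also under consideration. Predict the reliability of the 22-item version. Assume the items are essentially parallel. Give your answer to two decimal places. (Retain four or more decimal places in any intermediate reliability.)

Only the ratio of lengths matters: n = 22/13 = 1.6923
r_{22} = n·r / (1 + (n − 1)·r) = 1.3234 / 1.5414 ≈ 0.8586

0.86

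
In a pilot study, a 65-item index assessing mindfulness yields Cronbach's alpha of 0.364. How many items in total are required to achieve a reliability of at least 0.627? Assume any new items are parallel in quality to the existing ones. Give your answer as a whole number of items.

n = 0.627(1 − 0.364) / [0.364(1 − 0.627)]
  = 0.398772 / 0.135772 = 2.9371
2.9371 × 65 = 190.91 → 191 items

191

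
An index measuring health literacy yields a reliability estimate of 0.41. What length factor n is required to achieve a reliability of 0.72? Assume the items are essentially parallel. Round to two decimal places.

Invert Spearman-Brown to solve for n:
n = r*(1 − r) / [ r (1 − r*) ]
n = 0.72 × (1 − 0.41) / [ 0.41 × (1 − 0.72) ]
n = 0.4248 / 0.1148 ≈ 3.7003

3.70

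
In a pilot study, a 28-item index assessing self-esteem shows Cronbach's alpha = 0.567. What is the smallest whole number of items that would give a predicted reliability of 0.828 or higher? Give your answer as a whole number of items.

Rearranging the Spearman-Brown formula for n,
n = r_target (1 − r_old) / [ r_old (1 − r_target) ]
n = 0.828(1 − 0.567) / [0.567(1 − 0.828)]
n = 0.358524 / 0.097524 ≈ 3.6763
So the test needs 3.6763 × 28 ≈ 102.94 items; rounding up, 103.

103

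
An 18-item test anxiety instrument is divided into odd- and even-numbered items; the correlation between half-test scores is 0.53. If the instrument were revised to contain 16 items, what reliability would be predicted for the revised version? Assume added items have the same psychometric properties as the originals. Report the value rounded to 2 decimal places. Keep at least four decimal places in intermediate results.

Full-test reliability from the split-half r: r_full = 2(0.53)/(1 + 0.53) = 0.6928
Length factor from 18 to 16 items: n = 16/18 = 0.8889
r_new = n·r_full / (1 + (n − 1)·r_full) = 0.6158 / 0.9230 ≈ 0.6672

0.67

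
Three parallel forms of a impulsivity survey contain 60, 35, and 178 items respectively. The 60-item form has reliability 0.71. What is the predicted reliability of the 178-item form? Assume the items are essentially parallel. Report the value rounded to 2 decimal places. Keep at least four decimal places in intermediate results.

Only the ratio of lengths matters: n = 178/60 = 2.9667
r_{178} = n·r / (1 + (n − 1)·r) = 2.1064 / 2.3964 ≈ 0.8790

0.88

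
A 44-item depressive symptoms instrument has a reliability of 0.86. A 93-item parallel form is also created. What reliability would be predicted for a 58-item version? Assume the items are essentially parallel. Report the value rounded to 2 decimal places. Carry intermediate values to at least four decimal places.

The 93-item form is not needed; work directly from the 44-item form with n = 58/44 = 1.3182.
r_{58} = n·r / (1 + (n − 1)·r) = 1.1337 / 1.2737 ≈ 0.8901

0.89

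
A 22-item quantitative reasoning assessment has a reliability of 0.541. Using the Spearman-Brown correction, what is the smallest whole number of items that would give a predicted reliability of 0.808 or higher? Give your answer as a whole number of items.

n = 0.808(1 − 0.541) / [0.541(1 − 0.808)]
n = 0.370872 / 0.103872 ≈ 3.5705
Items needed = n × 22 = 3.5705 × 22 ≈ 78.55 → round up to 79

79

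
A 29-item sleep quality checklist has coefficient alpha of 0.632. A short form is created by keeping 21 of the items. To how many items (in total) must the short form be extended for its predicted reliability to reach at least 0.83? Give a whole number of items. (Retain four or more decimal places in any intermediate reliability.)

83

First, r for the 21-item form: n = 21/29 = 0.7241, so r_21 = 0.7241·0.632/(1 + (0.7241 − 1)·0.632) = 0.5543
Then solve for n' with r_old = 0.5543, r_target = 0.83: n' = 0.83(1 − 0.5543)/[0.5543(1 − 0.83)] = 3.9258
Items = 3.9258 × 21 ≈ 82.44 → 83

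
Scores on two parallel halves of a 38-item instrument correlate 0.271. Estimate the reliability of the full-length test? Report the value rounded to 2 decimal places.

0.43

Apply the Spearman-Brown correction with n = 2:
r_full = 2(0.271) / (1 + 0.271)
       = 0.5420 / 1.2710 = 0.4264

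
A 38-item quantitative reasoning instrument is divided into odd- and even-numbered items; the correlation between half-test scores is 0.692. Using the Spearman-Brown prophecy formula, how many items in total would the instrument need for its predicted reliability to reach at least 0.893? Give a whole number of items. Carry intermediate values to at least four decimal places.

Corrected full-test reliability: r_full = 2 × 0.692 / (1 + 0.692) ≈ 0.8180
n = r_tgt(1 − r_full) / [r_full(1 − r_tgt)] = 0.893 × 0.1820 / (0.8180 × 0.107) ≈ 1.8569
Required items = 1.8569 × 38 = 70.56, so 71 items.

71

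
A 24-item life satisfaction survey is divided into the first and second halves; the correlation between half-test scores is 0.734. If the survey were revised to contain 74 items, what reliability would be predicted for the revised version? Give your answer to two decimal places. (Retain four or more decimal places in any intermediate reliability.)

0.94

Full-test reliability from the split-half r: r_full = 2(0.734)/(1 + 0.734) = 0.8466
Then adjust to 74 items: n = 74/24 = 3.0833
r_new = n·r_full / (1 + (n − 1)·r_full) = 2.6103 / 2.7637 ≈ 0.9445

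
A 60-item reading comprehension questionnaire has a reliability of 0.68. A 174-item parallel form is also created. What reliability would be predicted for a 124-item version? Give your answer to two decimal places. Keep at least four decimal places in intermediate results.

0.81

The 174-item form is not needed; work directly from the 60-item form with n = 124/60 = 2.0667.
r_{124} = n·r / (1 + (n − 1)·r) = 1.4054 / 1.7254 ≈ 0.8145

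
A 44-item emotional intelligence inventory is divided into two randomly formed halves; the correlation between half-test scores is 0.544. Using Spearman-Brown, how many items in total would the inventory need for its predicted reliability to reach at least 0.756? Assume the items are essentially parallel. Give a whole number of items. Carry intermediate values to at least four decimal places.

58

r_full = 2(0.544)/(1 + 0.544) = 0.7047
Solve Spearman-Brown for n: n = 0.756(1 − 0.7047) / [0.7047(1 − 0.756)] = 1.2983
Items = 1.2983 × 44 ≈ 57.13 → 58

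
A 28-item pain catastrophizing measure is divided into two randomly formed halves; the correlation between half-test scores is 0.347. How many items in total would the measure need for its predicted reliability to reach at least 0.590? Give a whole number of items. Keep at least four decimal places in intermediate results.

Corrected full-test reliability: r_full = 2 × 0.347 / (1 + 0.347) ≈ 0.5152
n = r_tgt(1 − r_full) / [r_full(1 − r_tgt)] = 0.590 × 0.4848 / (0.5152 × 0.410) ≈ 1.3541
Items = 1.3541 × 28 ≈ 37.91 → 38

38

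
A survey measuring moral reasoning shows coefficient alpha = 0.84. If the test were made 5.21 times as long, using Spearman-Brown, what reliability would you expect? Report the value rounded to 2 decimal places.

0.96

Apply the Spearman-Brown prophecy formula, r' = nr / [1 + (n − 1)r]:
r_new = (5.21 × 0.84) / (1 + (5.21 − 1) × 0.84)
r_new = 4.3764 / 4.5364 ≈ 0.9647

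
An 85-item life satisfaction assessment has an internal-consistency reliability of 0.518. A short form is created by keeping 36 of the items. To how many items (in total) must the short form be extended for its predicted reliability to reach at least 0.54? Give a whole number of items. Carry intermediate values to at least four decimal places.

Short-form reliability: n = 36/85 = 0.4235; r_36 = n·r/(1+(n−1)r) ≈ 0.3128
Then solve for n' with r_old = 0.3128, r_target = 0.54: n' = 0.54(1 − 0.3128)/[0.3128(1 − 0.54)] = 2.5790
Total items = 2.5790 × 36 = 92.84, rounded up to 93.

93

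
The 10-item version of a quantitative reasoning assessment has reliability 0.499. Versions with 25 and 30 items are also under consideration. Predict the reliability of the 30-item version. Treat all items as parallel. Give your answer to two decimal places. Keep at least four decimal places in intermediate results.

0.75

The 25-item form is not needed; work directly from the 10-item form with n = 30/10 = 3.0000.
r_{30} = n·r / (1 + (n − 1)·r) = 1.4970 / 1.9980 ≈ 0.7492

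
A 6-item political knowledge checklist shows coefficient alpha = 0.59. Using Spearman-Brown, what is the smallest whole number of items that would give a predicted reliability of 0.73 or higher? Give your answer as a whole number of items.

Spearman-Brown solved for the length factor n:
n = r*(1 − r) / [ r (1 − r*) ]
n = 0.73(1 − 0.59) / [0.59(1 − 0.73)]
n = 0.2993 / 0.1593 ≈ 1.8788
1.8788 × 6 = 11.27 → 12 items

12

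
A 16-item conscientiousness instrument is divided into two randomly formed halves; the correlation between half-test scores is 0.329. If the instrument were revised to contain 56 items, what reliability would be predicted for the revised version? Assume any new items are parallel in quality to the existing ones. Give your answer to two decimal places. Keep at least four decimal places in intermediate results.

0.77

First correct the split-half correlation to full-test reliability: r_full = 2 × 0.329 / (1 + 0.329) ≈ 0.4951
Then adjust to 56 items: n = 56/16 = 3.5000
r_new = n·r_full / (1 + (n − 1)·r_full) = 1.7329 / 2.2378 ≈ 0.7744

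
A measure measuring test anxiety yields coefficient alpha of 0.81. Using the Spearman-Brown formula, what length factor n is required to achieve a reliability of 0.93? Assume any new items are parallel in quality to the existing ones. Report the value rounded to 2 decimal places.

n = [0.93 × 0.19] / [0.81 × 0.07]
  = 0.1767 / 0.0567 = 3.1164

3.12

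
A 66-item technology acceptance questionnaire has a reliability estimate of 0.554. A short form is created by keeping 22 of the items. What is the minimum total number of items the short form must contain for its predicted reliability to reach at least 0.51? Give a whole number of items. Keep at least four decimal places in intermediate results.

56

Short-form reliability: n = 22/66 = 0.3333; r_22 = n·r/(1+(n−1)r) ≈ 0.2928
Then solve for n' with r_old = 0.2928, r_target = 0.51: n' = 0.51(1 − 0.2928)/[0.2928(1 − 0.51)] = 2.5139
Total items = 2.5139 × 22 = 55.31, rounded up to 56.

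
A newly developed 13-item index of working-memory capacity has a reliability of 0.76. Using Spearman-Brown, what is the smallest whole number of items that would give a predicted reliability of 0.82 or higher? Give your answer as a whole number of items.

19

n = 0.82(1 − 0.76) / [0.76(1 − 0.82)]
n = 0.1968 / 0.1368 ≈ 1.4386
So the test needs 1.4386 × 13 ≈ 18.70 items; rounding up, 19.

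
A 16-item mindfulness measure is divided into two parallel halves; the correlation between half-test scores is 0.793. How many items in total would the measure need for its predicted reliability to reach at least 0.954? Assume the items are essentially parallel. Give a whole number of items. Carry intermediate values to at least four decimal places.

44

Corrected full-test reliability: r_full = 2 × 0.793 / (1 + 0.793) ≈ 0.8846
Solve Spearman-Brown for n: n = 0.954(1 − 0.8846) / [0.8846(1 − 0.954)] = 2.7055
Required items = 2.7055 × 16 = 43.29, so 44 items.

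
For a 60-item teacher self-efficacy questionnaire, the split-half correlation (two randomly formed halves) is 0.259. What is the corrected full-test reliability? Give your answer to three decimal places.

0.411

Each half is half the length of the full test, so the full test is n = 2 times a half.
r_full = 2r_hh / (1 + r_hh) = 2 × 0.259 / (1 + 0.259)
       = 0.5180 / 1.2590 = 0.4114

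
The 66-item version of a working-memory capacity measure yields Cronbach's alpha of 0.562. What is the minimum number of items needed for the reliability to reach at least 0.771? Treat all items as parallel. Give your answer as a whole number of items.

174

Invert Spearman-Brown to solve for n:
n = r*(1 − r) / [ r (1 − r*) ]
n = 0.771(1 − 0.562) / [0.562(1 − 0.771)]
  = 0.337698 / 0.128698 = 2.6240
So the test needs 2.6240 × 66 ≈ 173.18 items; rounding up, 174.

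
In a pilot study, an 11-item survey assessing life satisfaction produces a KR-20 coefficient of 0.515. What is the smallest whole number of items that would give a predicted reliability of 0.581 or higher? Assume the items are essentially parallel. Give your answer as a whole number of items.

Invert Spearman-Brown to solve for n:
n = r_target (1 − r_old) / [ r_old (1 − r_target) ]
n = 0.581 × (1 − 0.515) / [ 0.515 × (1 − 0.581) ]
  = 0.281785 / 0.215785 = 1.3059
So the test needs 1.3059 × 11 ≈ 14.36 items; rounding up, 15.

15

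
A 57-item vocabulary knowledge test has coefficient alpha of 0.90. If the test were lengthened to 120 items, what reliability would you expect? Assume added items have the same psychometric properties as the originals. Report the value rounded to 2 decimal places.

0.95

The new length is 120/57 = 2.1053 times the old.
Apply the Spearman-Brown prophecy formula, r' = nr / [1 + (n − 1)r]:
r_new = 2.1053·0.90 / [1 + (2.1053 − 1)·0.90]
     = 1.8948 / 1.9948 = 0.9499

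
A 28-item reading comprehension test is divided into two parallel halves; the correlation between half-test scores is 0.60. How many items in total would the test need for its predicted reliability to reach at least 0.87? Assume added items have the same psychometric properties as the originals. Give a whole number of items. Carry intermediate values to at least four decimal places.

63

r_full = 2(0.60)/(1 + 0.60) = 0.7500
Solve Spearman-Brown for n: n = 0.87(1 − 0.7500) / [0.7500(1 − 0.87)] = 2.2308
Required items = 2.2308 × 28 = 62.46, so 63 items.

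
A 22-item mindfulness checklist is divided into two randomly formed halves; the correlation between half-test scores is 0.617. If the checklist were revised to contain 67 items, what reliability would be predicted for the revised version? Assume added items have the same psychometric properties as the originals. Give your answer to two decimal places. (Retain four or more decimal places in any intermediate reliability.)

0.91

Full-test reliability from the split-half r: r_full = 2(0.617)/(1 + 0.617) = 0.7631
Then adjust to 67 items: n = 67/22 = 3.0455
r_new = n·r_full / (1 + (n − 1)·r_full) = 2.3240 / 2.5609 ≈ 0.9075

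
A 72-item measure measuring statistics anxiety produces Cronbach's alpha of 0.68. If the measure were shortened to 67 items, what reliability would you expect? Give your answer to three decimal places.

Length ratio n = 67/72 = 0.9306
r_new = (0.9306 × 0.68) / (1 + (0.9306 − 1) × 0.68)
     = 0.6328 / 0.9528 = 0.6641

0.664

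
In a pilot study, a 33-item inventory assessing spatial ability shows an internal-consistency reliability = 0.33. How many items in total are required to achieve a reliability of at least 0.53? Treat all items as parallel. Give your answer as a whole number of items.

Spearman-Brown solved for the length factor n:
n = r*(1 − r) / [ r (1 − r*) ]
n = 0.53(1 − 0.33) / [0.33(1 − 0.53)]
  = 0.3551 / 0.1551 = 2.2895
So the test needs 2.2895 × 33 ≈ 75.55 items; rounding up, 76.

76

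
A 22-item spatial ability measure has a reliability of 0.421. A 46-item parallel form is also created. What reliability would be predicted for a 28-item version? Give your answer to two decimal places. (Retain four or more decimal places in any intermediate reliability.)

Only the ratio of lengths matters: n = 28/22 = 1.2727
r_{28} = n·r / (1 + (n − 1)·r) = 0.5358 / 1.1148 ≈ 0.4806

0.48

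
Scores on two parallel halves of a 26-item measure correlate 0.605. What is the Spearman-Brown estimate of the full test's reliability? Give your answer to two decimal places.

Apply the Spearman-Brown correction with n = 2:
r_full = 2r_hh / (1 + r_hh) = 2 × 0.605 / (1 + 0.605)
       = 1.2100 / 1.6050 = 0.7539

0.75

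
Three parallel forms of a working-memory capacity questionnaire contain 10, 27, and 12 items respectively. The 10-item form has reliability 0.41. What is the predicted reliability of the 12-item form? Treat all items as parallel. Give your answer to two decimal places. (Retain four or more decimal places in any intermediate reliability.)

0.45

Only the ratio of lengths matters: n = 12/10 = 1.2000
r_{12} = n·r / (1 + (n − 1)·r) = 0.4920 / 1.0820 ≈ 0.4547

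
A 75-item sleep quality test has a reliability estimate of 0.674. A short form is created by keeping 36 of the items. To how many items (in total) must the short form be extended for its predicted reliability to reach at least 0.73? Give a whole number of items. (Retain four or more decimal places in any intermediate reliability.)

99

First, r for the 36-item form: n = 36/75 = 0.4800, so r_36 = 0.4800·0.674/(1 + (0.4800 − 1)·0.674) = 0.4981
Length factor from the short form to reach 0.73: n' = 0.73(1 − 0.4981) / [0.4981(1 − 0.73)] ≈ 2.7243
Total items = 2.7243 × 36 = 98.07, rounded up to 99.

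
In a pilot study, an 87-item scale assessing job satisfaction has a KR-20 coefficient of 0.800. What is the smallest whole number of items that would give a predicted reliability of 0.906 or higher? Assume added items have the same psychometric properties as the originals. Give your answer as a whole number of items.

210

Spearman-Brown solved for the length factor n:
n = r*(1 − r) / [ r (1 − r*) ]
n = [0.906 × 0.200] / [0.800 × 0.094]
n = 0.181200 / 0.075200 ≈ 2.4096
2.4096 × 87 = 209.64 → 210 items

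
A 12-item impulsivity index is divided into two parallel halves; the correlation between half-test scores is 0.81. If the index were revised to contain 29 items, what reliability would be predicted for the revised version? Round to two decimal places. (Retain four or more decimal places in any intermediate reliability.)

0.95

Full-test reliability from the split-half r: r_full = 2(0.81)/(1 + 0.81) = 0.8950
Length factor from 12 to 29 items: n = 29/12 = 2.4167
r_new = n·r_full / (1 + (n − 1)·r_full) = 2.1629 / 2.2679 ≈ 0.9537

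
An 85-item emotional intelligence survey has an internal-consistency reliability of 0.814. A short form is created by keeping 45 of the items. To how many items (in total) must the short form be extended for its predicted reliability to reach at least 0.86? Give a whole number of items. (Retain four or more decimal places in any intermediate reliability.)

120

First, r for the 45-item form: n = 45/85 = 0.5294, so r_45 = 0.5294·0.814/(1 + (0.5294 − 1)·0.814) = 0.6985
Length factor from the short form to reach 0.86: n' = 0.86(1 − 0.6985) / [0.6985(1 − 0.86)] ≈ 2.6515
Total items = 2.6515 × 45 = 119.32, rounded up to 120.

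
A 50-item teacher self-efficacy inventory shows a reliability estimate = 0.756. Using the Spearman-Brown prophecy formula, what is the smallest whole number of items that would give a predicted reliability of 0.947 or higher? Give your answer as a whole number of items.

289

n = 0.947 × (1 − 0.756) / [ 0.756 × (1 − 0.947) ]
  = 0.231068 / 0.040068 = 5.7669
So the test needs 5.7669 × 50 ≈ 288.34 items; rounding up, 289.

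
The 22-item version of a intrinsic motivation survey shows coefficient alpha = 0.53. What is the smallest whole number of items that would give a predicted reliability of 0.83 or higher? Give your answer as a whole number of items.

Rearranging the Spearman-Brown formula for n,
n = r_target (1 − r_old) / [ r_old (1 − r_target) ]
n = 0.83(1 − 0.53) / [0.53(1 − 0.83)]
  = 0.3901 / 0.0901 = 4.3296
So the test needs 4.3296 × 22 ≈ 95.25 items; rounding up, 96.

96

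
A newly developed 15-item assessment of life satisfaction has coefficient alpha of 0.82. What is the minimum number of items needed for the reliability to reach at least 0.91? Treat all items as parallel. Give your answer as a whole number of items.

34

Spearman-Brown solved for the length factor n:
n = r_target (1 − r_old) / [ r_old (1 − r_target) ]
n = 0.91(1 − 0.82) / [0.82(1 − 0.91)]
n = 0.1638 / 0.0738 ≈ 2.2195
So the test needs 2.2195 × 15 ≈ 33.29 items; rounding up, 34.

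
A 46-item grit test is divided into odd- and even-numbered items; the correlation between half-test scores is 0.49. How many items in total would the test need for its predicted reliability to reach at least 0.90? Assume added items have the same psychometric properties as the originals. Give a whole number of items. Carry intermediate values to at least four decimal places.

216

r_full = 2(0.49)/(1 + 0.49) = 0.6577
Solve Spearman-Brown for n: n = 0.90(1 − 0.6577) / [0.6577(1 − 0.90)] = 4.6841
Items = 4.6841 × 46 ≈ 215.47 → 216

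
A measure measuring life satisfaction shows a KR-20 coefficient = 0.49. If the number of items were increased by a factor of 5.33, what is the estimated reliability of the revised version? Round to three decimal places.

0.837

Apply the Spearman-Brown prophecy formula, r' = nr / [1 + (n − 1)r]:
r_new = 5.33·0.49 / [1 + (5.33 − 1)·0.49]
     = 2.6117 / 3.1217 = 0.8366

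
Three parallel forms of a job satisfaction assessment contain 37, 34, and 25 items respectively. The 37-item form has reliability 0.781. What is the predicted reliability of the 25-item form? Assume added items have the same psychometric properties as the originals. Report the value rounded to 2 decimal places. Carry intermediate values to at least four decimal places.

0.71

The 34-item form is not needed; work directly from the 37-item form with n = 25/37 = 0.6757.
r_{25} = n·r / (1 + (n − 1)·r) = 0.5277 / 0.7467 ≈ 0.7067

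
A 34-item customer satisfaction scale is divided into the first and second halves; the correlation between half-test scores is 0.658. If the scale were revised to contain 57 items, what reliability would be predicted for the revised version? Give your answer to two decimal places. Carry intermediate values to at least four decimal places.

0.87

Full-test reliability from the split-half r: r_full = 2(0.658)/(1 + 0.658) = 0.7937
Then adjust to 57 items: n = 57/34 = 1.6765
r_new = n·r_full / (1 + (n − 1)·r_full) = 1.3306 / 1.5369 ≈ 0.8658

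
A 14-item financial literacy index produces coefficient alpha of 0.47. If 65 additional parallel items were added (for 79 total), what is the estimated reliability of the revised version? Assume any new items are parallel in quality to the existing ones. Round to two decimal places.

Length ratio n = 79/14 = 5.6429
By Spearman-Brown, r_new = n r / (1 + (n − 1) r).
r_new = 5.6429·0.47 / [1 + (5.6429 − 1)·0.47]
r_new = 2.6522 / 3.1822 ≈ 0.8334

0.83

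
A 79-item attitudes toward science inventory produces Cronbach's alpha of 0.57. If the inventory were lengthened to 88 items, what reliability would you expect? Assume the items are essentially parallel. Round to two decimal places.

0.60

The new length is 88/79 = 1.1139 times the old.
Spearman-Brown: r_new = n·r / (1 + (n − 1)·r)
r_new = (1.1139 × 0.57) / (1 + (1.1139 − 1) × 0.57)
r_new = 0.6349 / 1.0649 ≈ 0.5962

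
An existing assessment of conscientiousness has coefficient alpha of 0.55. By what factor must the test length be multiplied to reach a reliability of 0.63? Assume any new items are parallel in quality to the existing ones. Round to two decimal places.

Spearman-Brown solved for the length factor n:
n = r*(1 − r) / [ r (1 − r*) ]
n = 0.63(1 − 0.55) / [0.55(1 − 0.63)]
  = 0.2835 / 0.2035 = 1.3931

1.39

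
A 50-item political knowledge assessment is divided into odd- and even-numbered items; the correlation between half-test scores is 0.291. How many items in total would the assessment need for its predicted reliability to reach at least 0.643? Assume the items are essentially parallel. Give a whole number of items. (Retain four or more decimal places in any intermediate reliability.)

r_full = 2(0.291)/(1 + 0.291) = 0.4508
n = r_tgt(1 − r_full) / [r_full(1 − r_tgt)] = 0.643 × 0.5492 / (0.4508 × 0.357) ≈ 2.1943
Items = 2.1943 × 50 ≈ 109.72 → 110

110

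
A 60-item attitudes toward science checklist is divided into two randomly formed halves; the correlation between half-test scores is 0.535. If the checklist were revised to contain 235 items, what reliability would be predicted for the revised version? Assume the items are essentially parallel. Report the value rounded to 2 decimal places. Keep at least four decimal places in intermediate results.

0.90

First correct the split-half correlation to full-test reliability: r_full = 2 × 0.535 / (1 + 0.535) ≈ 0.6971
Length factor from 60 to 235 items: n = 235/60 = 3.9167
r_new = n·r_full / (1 + (n − 1)·r_full) = 2.7303 / 3.0332 ≈ 0.9001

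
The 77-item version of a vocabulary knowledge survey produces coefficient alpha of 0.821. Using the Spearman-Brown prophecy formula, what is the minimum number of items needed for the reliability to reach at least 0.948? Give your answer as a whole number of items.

Invert Spearman-Brown to solve for n:
n = r_target (1 − r_old) / [ r_old (1 − r_target) ]
n = 0.948(1 − 0.821) / [0.821(1 − 0.948)]
  = 0.169692 / 0.042692 = 3.9748
3.9748 × 77 = 306.06 → 307 items

307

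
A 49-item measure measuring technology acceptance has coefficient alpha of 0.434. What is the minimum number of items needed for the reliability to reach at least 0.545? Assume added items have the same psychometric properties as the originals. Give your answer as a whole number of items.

n = [0.545 × 0.566] / [0.434 × 0.455]
  = 0.308470 / 0.197470 = 1.5621
So the test needs 1.5621 × 49 ≈ 76.54 items; rounding up, 77.

77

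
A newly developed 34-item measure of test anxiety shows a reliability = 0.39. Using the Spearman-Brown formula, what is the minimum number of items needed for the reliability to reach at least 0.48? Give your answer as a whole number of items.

50

Invert Spearman-Brown to solve for n:
n = r_target (1 − r_old) / [ r_old (1 − r_target) ]
n = 0.48(1 − 0.39) / [0.39(1 − 0.48)]
n = 0.2928 / 0.2028 ≈ 1.4438
So the test needs 1.4438 × 34 ≈ 49.09 items; rounding up, 50.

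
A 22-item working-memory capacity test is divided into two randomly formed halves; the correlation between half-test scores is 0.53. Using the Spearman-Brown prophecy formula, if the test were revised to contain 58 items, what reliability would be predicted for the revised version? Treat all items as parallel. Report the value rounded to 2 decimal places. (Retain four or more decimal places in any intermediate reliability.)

0.86

Full-test reliability from the split-half r: r_full = 2(0.53)/(1 + 0.53) = 0.6928
Length factor from 22 to 58 items: n = 58/22 = 2.6364
r_new = n·r_full / (1 + (n − 1)·r_full) = 1.8265 / 2.1337 ≈ 0.8560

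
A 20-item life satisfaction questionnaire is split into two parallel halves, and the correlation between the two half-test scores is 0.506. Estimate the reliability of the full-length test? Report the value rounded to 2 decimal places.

r_full = 2(0.506) / (1 + 0.506)
       = 1.0120 / 1.5060 = 0.6720

0.67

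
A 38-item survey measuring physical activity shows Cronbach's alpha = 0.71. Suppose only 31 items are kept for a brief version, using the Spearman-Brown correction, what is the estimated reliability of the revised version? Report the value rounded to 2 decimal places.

The new length is 31/38 = 0.8158 times the old.
Apply the Spearman-Brown prophecy formula, r' = nr / [1 + (n − 1)r]:
r_new = 0.8158·0.71 / [1 + (0.8158 − 1)·0.71]
r_new = 0.5792 / 0.8692 ≈ 0.6664

0.67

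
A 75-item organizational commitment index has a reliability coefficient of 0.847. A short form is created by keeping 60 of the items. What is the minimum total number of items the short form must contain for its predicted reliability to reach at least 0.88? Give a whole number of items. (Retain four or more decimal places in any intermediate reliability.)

First, r for the 60-item form: n = 60/75 = 0.8000, so r_60 = 0.8000·0.847/(1 + (0.8000 − 1)·0.847) = 0.8158
Then solve for n' with r_old = 0.8158, r_target = 0.88: n' = 0.88(1 − 0.8158)/[0.8158(1 − 0.88)] = 1.6558
Total items = 1.6558 × 60 = 99.35, rounded up to 100.

100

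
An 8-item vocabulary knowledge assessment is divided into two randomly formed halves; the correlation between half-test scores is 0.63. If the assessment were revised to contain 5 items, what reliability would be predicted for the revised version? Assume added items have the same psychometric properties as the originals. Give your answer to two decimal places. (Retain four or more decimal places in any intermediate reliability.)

First correct the split-half correlation to full-test reliability: r_full = 2 × 0.63 / (1 + 0.63) ≈ 0.7730
Then adjust to 5 items: n = 5/8 = 0.6250
r_new = n·r_full / (1 + (n − 1)·r_full) = 0.4831 / 0.7101 ≈ 0.6803

0.68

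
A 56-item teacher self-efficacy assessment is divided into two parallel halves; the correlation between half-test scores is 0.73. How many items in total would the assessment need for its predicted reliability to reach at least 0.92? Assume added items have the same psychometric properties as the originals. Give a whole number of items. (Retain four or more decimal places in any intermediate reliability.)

120

Corrected full-test reliability: r_full = 2 × 0.73 / (1 + 0.73) ≈ 0.8439
Solve Spearman-Brown for n: n = 0.92(1 − 0.8439) / [0.8439(1 − 0.92)] = 2.1272
Required items = 2.1272 × 56 = 119.12, so 120 items.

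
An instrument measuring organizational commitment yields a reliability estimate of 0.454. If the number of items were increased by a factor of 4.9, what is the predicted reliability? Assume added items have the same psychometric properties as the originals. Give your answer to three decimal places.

By Spearman-Brown, r_new = n r / (1 + (n − 1) r).
r_new = (4.9 × 0.454) / (1 + (4.9 − 1) × 0.454)
r_new = 2.2246 / 2.7706 ≈ 0.8029

0.803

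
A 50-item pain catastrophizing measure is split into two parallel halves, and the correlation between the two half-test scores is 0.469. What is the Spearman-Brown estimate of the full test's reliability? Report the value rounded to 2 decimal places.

Each half is half the length of the full test, so the full test is n = 2 times a half.
r_full = 2r_hh / (1 + r_hh) = 2 × 0.469 / (1 + 0.469)
       = 0.9380 / 1.4690 = 0.6385

0.64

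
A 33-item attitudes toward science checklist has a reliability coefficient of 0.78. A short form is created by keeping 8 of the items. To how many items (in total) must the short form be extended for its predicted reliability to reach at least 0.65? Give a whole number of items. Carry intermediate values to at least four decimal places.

First, r for the 8-item form: n = 8/33 = 0.2424, so r_8 = 0.2424·0.78/(1 + (0.2424 − 1)·0.78) = 0.4622
Then solve for n' with r_old = 0.4622, r_target = 0.65: n' = 0.65(1 − 0.4622)/[0.4622(1 − 0.65)] = 2.1609
Total items = 2.1609 × 8 = 17.29, rounded up to 18.

18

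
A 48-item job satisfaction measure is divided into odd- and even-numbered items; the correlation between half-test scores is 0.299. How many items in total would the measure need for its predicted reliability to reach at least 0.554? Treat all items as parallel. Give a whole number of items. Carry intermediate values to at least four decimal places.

70

r_full = 2(0.299)/(1 + 0.299) = 0.4604
n = r_tgt(1 − r_full) / [r_full(1 − r_tgt)] = 0.554 × 0.5396 / (0.4604 × 0.446) ≈ 1.4558
Items = 1.4558 × 48 ≈ 69.88 → 70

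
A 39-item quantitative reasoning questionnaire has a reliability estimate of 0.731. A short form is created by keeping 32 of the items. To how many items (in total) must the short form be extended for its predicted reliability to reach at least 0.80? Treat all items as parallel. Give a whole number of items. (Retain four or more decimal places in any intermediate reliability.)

58

First, r for the 32-item form: n = 32/39 = 0.8205, so r_32 = 0.8205·0.731/(1 + (0.8205 − 1)·0.731) = 0.6904
Length factor from the short form to reach 0.80: n' = 0.80(1 − 0.6904) / [0.6904(1 − 0.80)] ≈ 1.7937
Items = 1.7937 × 32 ≈ 57.40 → 58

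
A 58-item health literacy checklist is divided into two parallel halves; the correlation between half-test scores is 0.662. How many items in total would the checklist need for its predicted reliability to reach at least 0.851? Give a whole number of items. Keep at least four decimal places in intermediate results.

85

r_full = 2(0.662)/(1 + 0.662) = 0.7966
n = r_tgt(1 − r_full) / [r_full(1 − r_tgt)] = 0.851 × 0.2034 / (0.7966 × 0.149) ≈ 1.4583
Required items = 1.4583 × 58 = 84.58, so 85 items.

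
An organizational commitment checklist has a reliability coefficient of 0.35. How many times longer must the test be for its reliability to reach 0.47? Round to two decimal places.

1.65

Rearranging the Spearman-Brown formula for n,
n = r*(1 − r) / [ r (1 − r*) ]
n = 0.47 × (1 − 0.35) / [ 0.35 × (1 − 0.47) ]
  = 0.3055 / 0.1855 = 1.6469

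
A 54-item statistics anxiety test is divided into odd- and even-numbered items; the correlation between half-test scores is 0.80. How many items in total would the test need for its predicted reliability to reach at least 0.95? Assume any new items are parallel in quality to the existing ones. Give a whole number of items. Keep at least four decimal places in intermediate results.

129

Corrected full-test reliability: r_full = 2 × 0.80 / (1 + 0.80) ≈ 0.8889
Solve Spearman-Brown for n: n = 0.95(1 − 0.8889) / [0.8889(1 − 0.95)] = 2.3747
Required items = 2.3747 × 54 = 128.23, so 129 items.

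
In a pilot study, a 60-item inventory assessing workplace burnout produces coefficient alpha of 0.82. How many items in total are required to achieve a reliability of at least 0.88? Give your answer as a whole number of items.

n = 0.88 × (1 − 0.82) / [ 0.82 × (1 − 0.88) ]
n = 0.1584 / 0.0984 ≈ 1.6098
So the test needs 1.6098 × 60 ≈ 96.59 items; rounding up, 97.

97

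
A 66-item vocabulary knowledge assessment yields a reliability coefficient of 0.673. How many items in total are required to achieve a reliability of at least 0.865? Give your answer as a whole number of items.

Invert Spearman-Brown to solve for n:
n = r_target (1 − r_old) / [ r_old (1 − r_target) ]
n = [0.865 × 0.327] / [0.673 × 0.135]
n = 0.282855 / 0.090855 ≈ 3.1133
So the test needs 3.1133 × 66 ≈ 205.48 items; rounding up, 206.

206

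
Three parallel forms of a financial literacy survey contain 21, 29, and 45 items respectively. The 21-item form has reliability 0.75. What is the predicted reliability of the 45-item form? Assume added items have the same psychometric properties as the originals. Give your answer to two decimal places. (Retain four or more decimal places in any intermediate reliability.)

Only the ratio of lengths matters: n = 45/21 = 2.1429
r_{45} = n·r / (1 + (n − 1)·r) = 1.6072 / 1.8572 ≈ 0.8654

0.87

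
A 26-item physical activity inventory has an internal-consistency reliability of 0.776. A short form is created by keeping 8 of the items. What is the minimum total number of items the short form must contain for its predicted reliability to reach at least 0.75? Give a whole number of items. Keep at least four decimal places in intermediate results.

First, r for the 8-item form: n = 8/26 = 0.3077, so r_8 = 0.3077·0.776/(1 + (0.3077 − 1)·0.776) = 0.5160
Length factor from the short form to reach 0.75: n' = 0.75(1 − 0.5160) / [0.5160(1 − 0.75)] ≈ 2.8140
Total items = 2.8140 × 8 = 22.51, rounded up to 23.

23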